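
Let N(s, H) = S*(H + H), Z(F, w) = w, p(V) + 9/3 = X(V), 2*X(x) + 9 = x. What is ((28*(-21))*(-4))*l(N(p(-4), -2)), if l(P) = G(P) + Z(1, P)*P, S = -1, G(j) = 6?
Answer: 51744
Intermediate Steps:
X(x) = -9/2 + x/2
p(V) = -15/2 + V/2 (p(V) = -3 + (-9/2 + V/2) = -15/2 + V/2)
N(s, H) = -2*H (N(s, H) = -(H + H) = -2*H)
l(P) = 6 + P² (l(P) = 6 + P*P = 6 + P²)
((28*(-21))*(-4))*l(N(p(-4), -2)) = ((28*(-21))*(-4))*(6 + (-2*(-2))²) = (-588*(-4))*(6 + 4²) = 2352*(6 + 16) = 2352*22 = 51744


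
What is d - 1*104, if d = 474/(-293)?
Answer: -30946/293 ≈ -105.62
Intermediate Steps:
d = -474/293 (d = 474*(-1/293) = -474/293 ≈ -1.6177)
d - 1*104 = -474/293 - 1*104 = -474/293 - 104 = -30946/293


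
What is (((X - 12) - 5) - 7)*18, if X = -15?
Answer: -702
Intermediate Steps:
(((X - 12) - 5) - 7)*18 = (((-15 - 12) - 5) - 7)*18 = ((-27 - 5) - 7)*18 = (-32 - 7)*18 = -39*18 = -702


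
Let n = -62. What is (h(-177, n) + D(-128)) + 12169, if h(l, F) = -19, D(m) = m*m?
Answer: 28534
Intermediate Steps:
D(m) = m²
(h(-177, n) + D(-128)) + 12169 = (-19 + (-128)²) + 12169 = (-19 + 16384) + 12169 = 16365 + 12169 = 28534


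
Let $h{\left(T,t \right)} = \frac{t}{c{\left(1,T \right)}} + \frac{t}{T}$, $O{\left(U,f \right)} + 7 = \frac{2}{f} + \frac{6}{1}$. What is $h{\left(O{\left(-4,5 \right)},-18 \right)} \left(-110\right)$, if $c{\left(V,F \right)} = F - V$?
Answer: $- \frac{9075}{2} \approx -4537.5$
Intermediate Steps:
$O{\left(U,f \right)} = -1 + \frac{2}{f}$ ($O{\left(U,f \right)} = -7 + \left(\frac{2}{f} + \frac{6}{1}\right) = -7 + \left(\frac{2}{f} + 6 \cdot 1\right) = -7 + \left(\frac{2}{f} + 6\right) = -7 + \left(6 + \frac{2}{f}\right) = -1 + \frac{2}{f}$)
$h{\left(T,t \right)} = \frac{t}{T} + \frac{t}{-1 + T}$ ($h{\left(T,t \right)} = \frac{t}{T - 1} + \frac{t}{T} = \frac{t}{-1 + T} + \frac{t}{T} = \frac{t}{T} + \frac{t}{-1 + T}$)
$h{\left(O{\left(-4,5 \right)},-18 \right)} \left(-110\right) = - \frac{18 \left(-1 + 2 \frac{2 - 5}{5}\right)}{\frac{2 - 5}{5} \left(-1 + \frac{2 - 5}{5}\right)} \left(-110\right) = - \frac{18 \left(-1 + 2 \cdot \frac{1}{5} \left(-3\right)\right)}{\frac{1}{5} \left(-3\right) \left(-1 + \frac{1}{5} \left(-3\right)\right)} \left(-110\right) = - \frac{18 \left(-1 + 2 \left(- \frac{3}{5}\right)\right)}{\left(- \frac{3}{5}\right) \left(-1 - \frac{3}{5}\right)} \left(-110\right) = \left(-18\right) \left(- \frac{5}{3}\right) \frac{1}{- \frac{8}{5}} \left(-1 - \frac{6}{5}\right) \left(-110\right) = \left(-18\right) \left(- \frac{5}{3}\right) \left(- \frac{5}{8}\right) \left(- \frac{11}{5}\right) \left(-110\right) = \frac{165}{4} \left(-110\right) = - \frac{9075}{2}$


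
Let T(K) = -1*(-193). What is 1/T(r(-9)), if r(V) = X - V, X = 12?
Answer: 1/193 ≈ 0.0051813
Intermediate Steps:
r(V) = 12 - V
T(K) = 193
1/T(r(-9)) = 1/193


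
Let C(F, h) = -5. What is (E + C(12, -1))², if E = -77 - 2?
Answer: 7056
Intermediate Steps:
E = -79
(E + C(12, -1))² = (-79 - 5)² = (-84)² = 7056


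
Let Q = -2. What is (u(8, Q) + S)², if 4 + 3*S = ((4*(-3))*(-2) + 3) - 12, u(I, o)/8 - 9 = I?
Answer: 175561/9 ≈ 19507.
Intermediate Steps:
u(I, o) = 72 + 8*I
S = 11/3 (S = -4/3 + (((4*(-3))*(-2) + 3) - 12)/3 = -4/3 + ((-12*(-2) + 3) - 12)/3 = -4/3 + ((24 + 3) - 12)/3 = -4/3 + (27 - 12)/3 = -4/3 + (⅓)*15 = -4/3 + 5 = 11/3 ≈ 3.6667)
(u(8, Q) + S)² = ((72 + 8*8) + 11/3)² = ((72 + 64) + 11/3)² = (136 + 11/3)² = (419/3)² = 175561/9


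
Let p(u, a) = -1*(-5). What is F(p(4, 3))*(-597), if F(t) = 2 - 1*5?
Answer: 1791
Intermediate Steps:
p(u, a) = 5
F(t) = -3 (F(t) = 2 - 5 = -3)
F(p(4, 3))*(-597) = -3*(-597) = 1791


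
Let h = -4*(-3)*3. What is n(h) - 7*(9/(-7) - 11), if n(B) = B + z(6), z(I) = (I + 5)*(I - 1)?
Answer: 177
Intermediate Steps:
h = 36 (h = 12*3 = 36)
z(I) = (-1 + I)*(5 + I) (z(I) = (5 + I)*(-1 + I) = (-1 + I)*(5 + I))
n(B) = 55 + B (n(B) = B + (-5 + 6² + 4*6) = B + (-5 + 36 + 24) = B + 55 = 55 + B)
n(h) - 7*(9/(-7) - 11) = (55 + 36) - 7*(9/(-7) - 11) = 91 - 7*(9*(-⅐) - 11) = 91 - 7*(-9/7 - 11) = 91 - 7*(-86)/7 = 91 - 1*(-86) = 91 + 86 = 177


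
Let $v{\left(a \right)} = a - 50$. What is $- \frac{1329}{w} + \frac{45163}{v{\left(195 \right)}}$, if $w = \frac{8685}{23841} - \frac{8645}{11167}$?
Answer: $\frac{96123953021}{27046850} \approx 3554.0$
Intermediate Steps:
$v{\left(a \right)} = -50 + a$
$w = - \frac{932650}{2275491}$ ($w = 8685 \cdot \frac{1}{23841} - \frac{665}{859} = \frac{965}{2649} - \frac{665}{859} = - \frac{932650}{2275491} \approx -0.40987$)
$- \frac{1329}{w} + \frac{45163}{v{\left(195 \right)}} = - \frac{1329}{- \frac{932650}{2275491}} + \frac{45163}{-50 + 195} = \left(-1329\right) \left(- \frac{2275491}{932650}\right) + \frac{45163}{145} = \frac{3024127539}{932650} + 45163 \cdot \frac{1}{145} = \frac{3024127539}{932650} + \frac{45163}{145} = \frac{96123953021}{27046850}$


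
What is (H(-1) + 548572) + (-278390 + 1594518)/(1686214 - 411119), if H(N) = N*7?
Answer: 699473804803/1275095 ≈ 5.4857e+5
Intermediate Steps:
H(N) = 7*N
(H(-1) + 548572) + (-278390 + 1594518)/(1686214 - 411119) = (7*(-1) + 548572) + (-278390 + 1594518)/(1686214 - 411119) = (-7 + 548572) + 1316128/1275095 = 548565 + 1316128*(1/1275095) = 548565 + 1316128/1275095 = 699473804803/1275095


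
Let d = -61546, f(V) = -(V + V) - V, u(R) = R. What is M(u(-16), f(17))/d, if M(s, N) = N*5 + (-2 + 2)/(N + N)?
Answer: 255/61546 ≈ 0.0041432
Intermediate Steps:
f(V) = -3*V (f(V) = -2*V - V = -3*V)
M(s, N) = 5*N (M(s, N) = 5*N + 0/((2*N)) = 5*N + 0*(1/(2*N)) = 5*N + 0 = 5*N)
M(u(-16), f(17))/d = (5*(-3*17))/(-61546) = (5*(-51))*(-1/61546) = -255*(-1/61546) = 255/61546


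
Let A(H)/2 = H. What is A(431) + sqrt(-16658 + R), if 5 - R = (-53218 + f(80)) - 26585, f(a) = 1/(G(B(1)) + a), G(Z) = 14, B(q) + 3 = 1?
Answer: 862 + sqrt(557993306)/94 ≈ 1113.3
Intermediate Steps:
A(H) = 2*H
B(q) = -2 (B(q) = -3 + 1 = -2)
f(a) = 1/(14 + a)
R = 7501951/94 (R = 5 - ((-53218 + 1/(14 + 80)) - 26585) = 5 - ((-53218 + 1/94) - 26585) = 5 - (-5002491/94 - 26585) = 5 - 1*(-7501481/94) = 5 + 7501481/94 = 7501951/94 ≈ 79808.)
A(431) + sqrt(-16658 + R) = 2*431 + sqrt(-16658 + 7501951/94) = 862 + sqrt(5936099/94) = 862 + sqrt(557993306)/94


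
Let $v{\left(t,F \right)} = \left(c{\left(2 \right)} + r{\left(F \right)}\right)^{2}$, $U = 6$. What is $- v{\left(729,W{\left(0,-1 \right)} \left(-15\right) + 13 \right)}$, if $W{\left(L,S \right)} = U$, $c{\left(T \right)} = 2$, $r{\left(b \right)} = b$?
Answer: $-5625$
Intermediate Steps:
$W{\left(L,S \right)} = 6$
$v{\left(t,F \right)} = \left(2 + F\right)^{2}$
$- v{\left(729,W{\left(0,-1 \right)} \left(-15\right) + 13 \right)} = - \left(2 + \left(6 \left(-15\right) + 13\right)\right)^{2} = - \left(2 + \left(-90 + 13\right)\right)^{2} = - \left(2 - 77\right)^{2} = - \left(-75\right)^{2} = \left(-1\right) 5625 = -5625$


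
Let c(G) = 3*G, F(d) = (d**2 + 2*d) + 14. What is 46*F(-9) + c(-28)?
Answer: 3458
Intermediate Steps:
F(d) = 14 + d**2 + 2*d
46*F(-9) + c(-28) = 46*(14 + (-9)**2 + 2*(-9)) + 3*(-28) = 46*(14 + 81 - 18) - 84 = 46*77 - 84 = 3542 - 84 = 3458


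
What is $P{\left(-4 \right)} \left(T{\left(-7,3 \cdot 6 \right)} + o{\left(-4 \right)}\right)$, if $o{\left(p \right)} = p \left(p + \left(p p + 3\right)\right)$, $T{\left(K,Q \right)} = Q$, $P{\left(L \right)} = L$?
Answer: $168$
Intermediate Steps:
$o{\left(p \right)} = p \left(3 + p + p^{2}\right)$ ($o{\left(p \right)} = p \left(p + \left(p^{2} + 3\right)\right) = p \left(p + \left(3 + p^{2}\right)\right) = p \left(3 + p + p^{2}\right)$)
$P{\left(-4 \right)} \left(T{\left(-7,3 \cdot 6 \right)} + o{\left(-4 \right)}\right) = - 4 \left(3 \cdot 6 - 4 \left(3 - 4 + \left(-4\right)^{2}\right)\right) = - 4 \left(18 - 4 \left(3 - 4 + 16\right)\right) = - 4 \left(18 - 60\right) = \left(-4\right) \left(-42\right) = 168$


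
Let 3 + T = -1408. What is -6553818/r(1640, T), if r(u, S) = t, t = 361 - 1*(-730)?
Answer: -6553818/1091 ≈ -6007.2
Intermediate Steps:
T = -1411 (T = -3 - 1408 = -1411)
t = 1091 (t = 361 + 730 = 1091)
r(u, S) = 1091
-6553818/r(1640, T) = -6553818/1091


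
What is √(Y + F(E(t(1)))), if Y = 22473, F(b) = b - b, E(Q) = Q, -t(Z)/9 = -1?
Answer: 3*√2497 ≈ 149.91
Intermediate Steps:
t(Z) = 9 (t(Z) = -9*(-1) = 9)
F(b) = 0
√(Y + F(E(t(1)))) = √(22473 + 0) = √22473 = 3*√2497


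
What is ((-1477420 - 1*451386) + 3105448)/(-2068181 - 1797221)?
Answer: -588321/1932701 ≈ -0.30440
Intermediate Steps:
((-1477420 - 1*451386) + 3105448)/(-2068181 - 1797221) = ((-1477420 - 451386) + 3105448)/(-3865402) = (-1928806 + 3105448)*(-1/3865402) = 1176642*(-1/3865402) = -588321/1932701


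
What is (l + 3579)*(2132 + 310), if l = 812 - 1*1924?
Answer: 6024414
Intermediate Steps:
l = -1112 (l = 812 - 1924 = -1112)
(l + 3579)*(2132 + 310) = (-1112 + 3579)*(2132 + 310) = 2467*2442 = 6024414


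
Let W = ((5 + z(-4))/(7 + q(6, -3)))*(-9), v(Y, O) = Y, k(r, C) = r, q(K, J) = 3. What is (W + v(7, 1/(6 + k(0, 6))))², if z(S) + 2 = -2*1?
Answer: 3721/100 ≈ 37.210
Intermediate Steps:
z(S) = -4 (z(S) = -2 - 2*1 = -2 - 2 = -4)
W = -9/10 (W = ((5 - 4)/(7 + 3))*(-9) = (1/10)*(-9) = (1*(⅒))*(-9) = (⅒)*(-9) = -9/10 ≈ -0.90000)
(W + v(7, 1/(6 + k(0, 6))))² = (-9/10 + 7)² = (61/10)² = 3721/100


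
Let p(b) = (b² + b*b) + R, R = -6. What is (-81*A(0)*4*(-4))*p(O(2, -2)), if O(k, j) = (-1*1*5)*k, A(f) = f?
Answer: 0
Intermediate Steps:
O(k, j) = -5*k (O(k, j) = (-1*5)*k = -5*k)
p(b) = -6 + 2*b² (p(b) = (b² + b*b) - 6 = (b² + b²) - 6 = 2*b² - 6 = -6 + 2*b²)
(-81*A(0)*4*(-4))*p(O(2, -2)) = (-81*0*4*(-4))*(-6 + 2*(-5*2)²) = (-0*(-4))*(-6 + 2*(-10)²) = (-81*0)*(-6 + 2*100) = 0*(-6 + 200) = 0*194 = 0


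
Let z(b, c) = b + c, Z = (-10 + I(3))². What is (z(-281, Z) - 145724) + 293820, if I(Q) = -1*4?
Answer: 148011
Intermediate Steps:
I(Q) = -4
Z = 196 (Z = (-10 - 4)² = (-14)² = 196)
(z(-281, Z) - 145724) + 293820 = ((-281 + 196) - 145724) + 293820 = (-85 - 145724) + 293820 = -145809 + 293820 = 148011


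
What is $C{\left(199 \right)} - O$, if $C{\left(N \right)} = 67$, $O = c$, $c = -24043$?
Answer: $24110$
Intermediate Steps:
$O = -24043$
$C{\left(199 \right)} - O = 67 - -24043 = 67 + 24043 = 24110$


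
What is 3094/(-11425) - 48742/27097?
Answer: -640715468/309583225 ≈ -2.0696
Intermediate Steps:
3094/(-11425) - 48742/27097 = 3094*(-1/11425) - 48742*1/27097 = -3094/11425 - 48742/27097 = -640715468/309583225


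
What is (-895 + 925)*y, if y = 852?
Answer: 25560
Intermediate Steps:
(-895 + 925)*y = (-895 + 925)*852 = 30*852 = 25560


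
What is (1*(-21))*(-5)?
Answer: 105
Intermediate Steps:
(1*(-21))*(-5) = -21*(-5) = 105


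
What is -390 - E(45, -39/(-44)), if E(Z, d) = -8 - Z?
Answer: -337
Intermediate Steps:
-390 - E(45, -39/(-44)) = -390 - (-8 - 1*45) = -390 - (-8 - 45) = -390 - 1*(-53) = -390 + 53 = -337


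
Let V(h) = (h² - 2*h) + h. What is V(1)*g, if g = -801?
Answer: 0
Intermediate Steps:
V(h) = h² - h
V(1)*g = (1*(-1 + 1))*(-801) = (1*0)*(-801) = 0*(-801) = 0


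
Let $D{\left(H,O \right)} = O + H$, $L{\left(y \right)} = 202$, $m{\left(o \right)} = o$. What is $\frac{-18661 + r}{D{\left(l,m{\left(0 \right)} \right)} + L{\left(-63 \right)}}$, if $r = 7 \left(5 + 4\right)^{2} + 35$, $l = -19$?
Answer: $- \frac{18059}{183} \approx -98.683$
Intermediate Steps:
$D{\left(H,O \right)} = H + O$
$r = 602$ ($r = 7 \cdot 9^{2} + 35 = 7 \cdot 81 + 35 = 567 + 35 = 602$)
$\frac{-18661 + r}{D{\left(l,m{\left(0 \right)} \right)} + L{\left(-63 \right)}} = \frac{-18661 + 602}{\left(-19 + 0\right) + 202} = - \frac{18059}{-19 + 202} = - \frac{18059}{183}$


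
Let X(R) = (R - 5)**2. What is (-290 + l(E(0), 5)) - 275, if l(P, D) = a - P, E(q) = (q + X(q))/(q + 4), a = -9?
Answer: -2321/4 ≈ -580.25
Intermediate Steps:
X(R) = (-5 + R)**2
E(q) = (q + (-5 + q)**2)/(4 + q) (E(q) = (q + (-5 + q)**2)/(q + 4) = (q + (-5 + q)**2)/(4 + q))
l(P, D) = -9 - P
(-290 + l(E(0), 5)) - 275 = (-290 + (-9 - (0 + (-5 + 0)**2)/(4 + 0))) - 275 = (-290 + (-9 - (0 + (-5)**2)/4)) - 275 = (-290 + (-9 - (0 + 25)/4)) - 275 = (-290 + (-9 - 25/4)) - 275 = (-290 - 61/4) - 275 = -1221/4 - 275 = -2321/4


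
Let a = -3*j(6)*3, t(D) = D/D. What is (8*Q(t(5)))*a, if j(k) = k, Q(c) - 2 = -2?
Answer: 0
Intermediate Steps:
t(D) = 1
Q(c) = 0 (Q(c) = 2 - 2 = 0)
a = -54 (a = -3*6*3 = -18*3 = -54)
(8*Q(t(5)))*a = (8*0)*(-54) = 0*(-54) = 0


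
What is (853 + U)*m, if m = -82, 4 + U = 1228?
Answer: -170314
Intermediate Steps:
U = 1224 (U = -4 + 1228 = 1224)
(853 + U)*m = (853 + 1224)*(-82) = 2077*(-82) = -170314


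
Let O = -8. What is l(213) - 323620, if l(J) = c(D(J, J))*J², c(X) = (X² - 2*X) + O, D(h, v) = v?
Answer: 2038332395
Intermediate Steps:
c(X) = -8 + X² - 2*X (c(X) = (X² - 2*X) - 8 = -8 + X² - 2*X)
l(J) = J²*(-8 + J² - 2*J) (l(J) = (-8 + J² - 2*J)*J² = J²*(-8 + J² - 2*J))
l(213) - 323620 = 213²*(-8 + 213² - 2*213) - 323620 = 45369*(-8 + 45369 - 426) - 323620 = 45369*44935 - 323620 = 2038656015 - 323620 = 2038332395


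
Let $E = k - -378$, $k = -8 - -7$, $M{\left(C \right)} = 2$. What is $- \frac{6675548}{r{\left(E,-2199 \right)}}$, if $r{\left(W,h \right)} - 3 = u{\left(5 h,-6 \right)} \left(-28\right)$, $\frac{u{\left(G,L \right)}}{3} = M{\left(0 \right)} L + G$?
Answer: $- \frac{6675548}{924591} \approx -7.22$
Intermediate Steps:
$u{\left(G,L \right)} = 3 G + 6 L$ ($u{\left(G,L \right)} = 3 \left(2 L + G\right) = 3 \left(G + 2 L\right) = 3 G + 6 L$)
$k = -1$ ($k = -8 + 7 = -1$)
$E = 377$ ($E = -1 - -378 = -1 + 378 = 377$)
$r{\left(W,h \right)} = 1011 - 420 h$ ($r{\left(W,h \right)} = 3 + \left(3 \cdot 5 h + 6 \left(-6\right)\right) \left(-28\right) = 3 + \left(15 h - 36\right) \left(-28\right) = 3 + \left(-36 + 15 h\right) \left(-28\right) = 3 - \left(-1008 + 420 h\right) = 1011 - 420 h$)
$- \frac{6675548}{r{\left(E,-2199 \right)}} = - \frac{6675548}{1011 - -923580} = - \frac{6675548}{1011 + 923580} = - \frac{6675548}{924591}$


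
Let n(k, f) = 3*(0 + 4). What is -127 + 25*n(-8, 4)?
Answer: 173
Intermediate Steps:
n(k, f) = 12 (n(k, f) = 3*4 = 12)
-127 + 25*n(-8, 4) = -127 + 25*12 = -127 + 300 = 173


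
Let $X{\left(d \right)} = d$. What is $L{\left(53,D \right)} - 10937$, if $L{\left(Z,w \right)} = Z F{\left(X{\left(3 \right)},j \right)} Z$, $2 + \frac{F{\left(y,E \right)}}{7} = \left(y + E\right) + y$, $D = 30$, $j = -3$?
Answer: $8726$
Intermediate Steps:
$F{\left(y,E \right)} = -14 + 7 E + 14 y$ ($F{\left(y,E \right)} = -14 + 7 \left(\left(y + E\right) + y\right) = -14 + 7 \left(\left(E + y\right) + y\right) = -14 + 7 \left(E + 2 y\right) = -14 + \left(7 E + 14 y\right) = -14 + 7 E + 14 y$)
$L{\left(Z,w \right)} = 7 Z^{2}$ ($L{\left(Z,w \right)} = Z \left(-14 + 7 \left(-3\right) + 14 \cdot 3\right) Z = Z \left(-14 - 21 + 42\right) Z = Z 7 Z = 7 Z Z = 7 Z^{2}$)
$L{\left(53,D \right)} - 10937 = 7 \cdot 53^{2} - 10937 = 7 \cdot 2809 - 10937 = 19663 - 10937 = 8726$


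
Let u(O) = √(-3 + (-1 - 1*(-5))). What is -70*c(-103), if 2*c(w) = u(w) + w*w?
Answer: -371350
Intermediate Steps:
u(O) = 1 (u(O) = √(-3 + (-1 + 5)) = √(-3 + 4) = √1 = 1)
c(w) = ½ + w²/2 (c(w) = (1 + w*w)/2 = (1 + w²)/2 = ½ + w²/2)
-70*c(-103) = -70*(½ + (½)*(-103)²) = -70*(½ + (½)*10609) = -70*(½ + 10609/2) = -70*5305 = -371350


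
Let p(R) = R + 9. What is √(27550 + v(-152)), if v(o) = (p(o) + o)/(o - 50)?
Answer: 11*√9290990/202 ≈ 165.99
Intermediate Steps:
p(R) = 9 + R
v(o) = (9 + 2*o)/(-50 + o) (v(o) = ((9 + o) + o)/(o - 50) = (9 + 2*o)/(-50 + o))
√(27550 + v(-152)) = √(27550 + (9 + 2*(-152))/(-50 - 152)) = √(27550 + (9 - 304)/(-202)) = √(27550 - 1/202*(-295)) = √(27550 + 295/202) = √(5565395/202) = 11*√9290990/202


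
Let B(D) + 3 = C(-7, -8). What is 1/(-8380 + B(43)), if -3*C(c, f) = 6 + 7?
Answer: -3/25162 ≈ -0.00011923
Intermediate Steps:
C(c, f) = -13/3 (C(c, f) = -(6 + 7)/3 = -⅓*13 = -13/3)
B(D) = -22/3 (B(D) = -3 - 13/3 = -22/3)
1/(-8380 + B(43)) = 1/(-8380 - 22/3) = 1/(-25162/3) = -3/25162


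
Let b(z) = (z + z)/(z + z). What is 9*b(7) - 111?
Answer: -102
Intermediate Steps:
b(z) = 1 (b(z) = (2*z)/((2*z)) = (2*z)*(1/(2*z)) = 1)
9*b(7) - 111 = 9*1 - 111 = 9 - 111 = -102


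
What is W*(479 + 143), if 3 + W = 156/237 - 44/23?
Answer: -4808682/1817 ≈ -2646.5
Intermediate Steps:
W = -7731/1817 (W = -3 + (156/237 - 44/23) = -3 + (156*(1/237) - 44*1/23) = -3 + (52/79 - 44/23) = -3 - 2280/1817 = -7731/1817 ≈ -4.2548)
W*(479 + 143) = -7731*(479 + 143)/1817 = -7731/1817*622 = -4808682/1817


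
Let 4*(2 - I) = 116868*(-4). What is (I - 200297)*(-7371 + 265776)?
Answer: -21557953935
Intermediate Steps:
I = 116870 (I = 2 - 29217*(-4) = 2 - ¼*(-467472) = 2 + 116868 = 116870)
(I - 200297)*(-7371 + 265776) = (116870 - 200297)*(-7371 + 265776) = -83427*258405 = -21557953935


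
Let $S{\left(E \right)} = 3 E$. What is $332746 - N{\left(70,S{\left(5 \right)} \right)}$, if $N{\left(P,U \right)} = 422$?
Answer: $332324$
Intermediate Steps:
$332746 - N{\left(70,S{\left(5 \right)} \right)} = 332746 - 422 = 332324$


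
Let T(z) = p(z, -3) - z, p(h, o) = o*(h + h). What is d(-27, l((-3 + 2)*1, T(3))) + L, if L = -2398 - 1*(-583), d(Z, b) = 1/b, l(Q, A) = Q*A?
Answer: -38114/21 ≈ -1815.0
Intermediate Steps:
p(h, o) = 2*h*o (p(h, o) = o*(2*h) = 2*h*o)
T(z) = -7*z (T(z) = 2*z*(-3) - z = -6*z - z = -7*z)
l(Q, A) = A*Q
L = -1815 (L = -2398 + 583 = -1815)
d(-27, l((-3 + 2)*1, T(3))) + L = 1/((-7*3)*((-3 + 2)*1)) - 1815 = 1/(-(-21)) - 1815 = 1/(-21*(-1)) - 1815 = 1/21 - 1815 = -38114/21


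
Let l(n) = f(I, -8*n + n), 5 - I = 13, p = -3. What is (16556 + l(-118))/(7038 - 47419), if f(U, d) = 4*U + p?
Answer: -16521/40381 ≈ -0.40913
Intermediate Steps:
I = -8 (I = 5 - 1*13 = 5 - 13 = -8)
f(U, d) = -3 + 4*U (f(U, d) = 4*U - 3 = -3 + 4*U)
l(n) = -35 (l(n) = -3 + 4*(-8) = -3 - 32 = -35)
(16556 + l(-118))/(7038 - 47419) = (16556 - 35)/(7038 - 47419) = 16521/(-40381) = 16521*(-1/40381) = -16521/40381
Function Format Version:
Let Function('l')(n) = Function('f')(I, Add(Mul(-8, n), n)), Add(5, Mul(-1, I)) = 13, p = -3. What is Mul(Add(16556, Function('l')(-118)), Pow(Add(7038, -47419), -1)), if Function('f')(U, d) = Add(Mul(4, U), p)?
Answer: Rational(-16521, 40381) ≈ -0.40913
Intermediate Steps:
I = -8 (I = Add(5, Mul(-1, 13)) = Add(5, -13) = -8)
Function('f')(U, d) = Add(-3, Mul(4, U)) (Function('f')(U, d) = Add(Mul(4, U), -3) = Add(-3, Mul(4, U)))
Function('l')(n) = -35 (Function('l')(n) = Add(-3, Mul(4, -8)) = Add(-3, -32) = -35)
Mul(Add(16556, Function('l')(-118)), Pow(Add(7038, -47419), -1)) = Mul(Add(16556, -35), Pow(Add(7038, -47419), -1)) = Mul(16521, Pow(-40381, -1)) = Mul(16521, Rational(-1, 40381)) = Rational(-16521, 40381)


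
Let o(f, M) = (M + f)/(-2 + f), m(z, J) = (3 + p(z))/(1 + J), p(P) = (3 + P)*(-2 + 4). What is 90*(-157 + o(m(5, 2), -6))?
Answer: -183600/13 ≈ -14123.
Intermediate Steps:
p(P) = 6 + 2*P (p(P) = (3 + P)*2 = 6 + 2*P)
m(z, J) = (9 + 2*z)/(1 + J) (m(z, J) = (3 + (6 + 2*z))/(1 + J) = (9 + 2*z)/(1 + J))
o(f, M) = (M + f)/(-2 + f)
90*(-157 + o(m(5, 2), -6)) = 90*(-157 + (-6 + (9 + 2*5)/(1 + 2))/(-2 + (9 + 2*5)/(1 + 2))) = 90*(-157 + (-6 + (9 + 10)/3)/(-2 + (9 + 10)/3)) = 90*(-157 + (-6 + (⅓)*19)/(-2 + (⅓)*19)) = 90*(-157 + (-6 + 19/3)/(-2 + 19/3)) = 90*(-157 + (⅓)/(13/3)) = 90*(-157 + (3/13)*(⅓)) = 90*(-157 + 1/13) = 90*(-2040/13) = -183600/13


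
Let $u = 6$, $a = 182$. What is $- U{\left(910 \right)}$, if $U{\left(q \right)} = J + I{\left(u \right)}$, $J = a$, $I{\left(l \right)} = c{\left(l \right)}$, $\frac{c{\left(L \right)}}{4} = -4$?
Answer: $-166$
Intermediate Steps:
$c{\left(L \right)} = -16$ ($c{\left(L \right)} = 4 \left(-4\right) = -16$)
$I{\left(l \right)} = -16$
$J = 182$
$U{\left(q \right)} = 166$ ($U{\left(q \right)} = 182 - 16 = 166$)
$- U{\left(910 \right)} = \left(-1\right) 166 = -166$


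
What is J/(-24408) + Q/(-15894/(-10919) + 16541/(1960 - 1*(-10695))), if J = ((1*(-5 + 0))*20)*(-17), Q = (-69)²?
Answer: 4014189286477465/2329436968398 ≈ 1723.2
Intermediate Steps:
Q = 4761
J = 1700 (J = ((1*(-5))*20)*(-17) = -5*20*(-17) = -100*(-17) = 1700)
J/(-24408) + Q/(-15894/(-10919) + 16541/(1960 - 1*(-10695))) = 1700/(-24408) + 4761/(-15894/(-10919) + 16541/(1960 - 1*(-10695))) = 1700*(-1/24408) + 4761/(-15894*(-1/10919) + 16541/(1960 + 10695)) = -425/6102 + 4761/(15894/10919 + 16541/12655) = -425/6102 + 4761/(381749749/138179945) = -425/6102 + 4761*(138179945/381749749) = -425/6102 + 657874718145/381749749 = 4014189286477465/2329436968398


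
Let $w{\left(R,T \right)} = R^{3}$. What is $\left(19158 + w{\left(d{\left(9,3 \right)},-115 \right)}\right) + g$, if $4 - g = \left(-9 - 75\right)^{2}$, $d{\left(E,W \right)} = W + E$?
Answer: $13834$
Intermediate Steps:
$d{\left(E,W \right)} = E + W$
$g = -7052$ ($g = 4 - \left(-9 - 75\right)^{2} = 4 - \left(-84\right)^{2} = 4 - 7056 = -7052$)
$\left(19158 + w{\left(d{\left(9,3 \right)},-115 \right)}\right) + g = \left(19158 + \left(9 + 3\right)^{3}\right) - 7052 = \left(19158 + 12^{3}\right) - 7052 = \left(19158 + 1728\right) - 7052 = 20886 - 7052 = 13834$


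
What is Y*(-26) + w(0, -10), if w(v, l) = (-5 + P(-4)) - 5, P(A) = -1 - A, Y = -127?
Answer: 3295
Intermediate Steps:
w(v, l) = -7 (w(v, l) = (-5 + (-1 - 1*(-4))) - 5 = (-5 + (-1 + 4)) - 5 = (-5 + 3) - 5 = -2 - 5 = -7)
Y*(-26) + w(0, -10) = -127*(-26) - 7 = 3302 - 7 = 3295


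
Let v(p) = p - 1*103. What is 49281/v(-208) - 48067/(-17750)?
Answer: -12109703/77750 ≈ -155.75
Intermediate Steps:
v(p) = -103 + p (v(p) = p - 103 = -103 + p)
49281/v(-208) - 48067/(-17750) = 49281/(-103 - 208) - 48067/(-17750) = 49281/(-311) - 48067*(-1/17750) = 49281*(-1/311) + 677/250 = -49281/311 + 677/250 = -12109703/77750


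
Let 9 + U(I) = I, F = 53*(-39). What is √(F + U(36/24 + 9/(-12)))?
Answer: I*√8301/2 ≈ 45.555*I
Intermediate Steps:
F = -2067
U(I) = -9 + I
√(F + U(36/24 + 9/(-12))) = √(-2067 + (-9 + (36/24 + 9/(-12)))) = √(-2067 + (-9 + (36*(1/24) + 9*(-1/12)))) = √(-2067 + (-9 + (3/2 - ¾))) = √(-2067 + (-9 + ¾)) = √(-2067 - 33/4) = √(-8301/4) = I*√8301/2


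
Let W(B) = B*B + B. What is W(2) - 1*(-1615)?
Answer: 1621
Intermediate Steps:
W(B) = B + B**2 (W(B) = B**2 + B = B + B**2)
W(2) - 1*(-1615) = 2*(1 + 2) - 1*(-1615) = 2*3 + 1615 = 6 + 1615 = 1621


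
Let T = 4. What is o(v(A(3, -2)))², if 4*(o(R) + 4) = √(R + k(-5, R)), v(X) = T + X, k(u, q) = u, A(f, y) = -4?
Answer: (16 - I*√5)²/16 ≈ 15.688 - 4.4721*I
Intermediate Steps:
v(X) = 4 + X
o(R) = -4 + √(-5 + R)/4 (o(R) = -4 + √(R - 5)/4 = -4 + √(-5 + R)/4)
o(v(A(3, -2)))² = (-4 + √(-5 + (4 - 4))/4)² = (-4 + √(-5 + 0)/4)² = (-4 + √(-5)/4)² = (-4 + (I*√5)/4)² = (-4 + I*√5/4)²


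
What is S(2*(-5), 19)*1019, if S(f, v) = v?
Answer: 19361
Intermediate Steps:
S(2*(-5), 19)*1019 = 19*1019 = 19361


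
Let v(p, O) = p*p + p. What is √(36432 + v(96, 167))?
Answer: 4*√2859 ≈ 213.88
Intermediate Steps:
v(p, O) = p + p² (v(p, O) = p² + p = p + p²)
√(36432 + v(96, 167)) = √(36432 + 96*(1 + 96)) = √(36432 + 96*97) = √(36432 + 9312) = √45744 = 4*√2859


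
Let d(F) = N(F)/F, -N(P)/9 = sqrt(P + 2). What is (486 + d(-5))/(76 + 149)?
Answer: 54/25 + I*sqrt(3)/125 ≈ 2.16 + 0.013856*I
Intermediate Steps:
N(P) = -9*sqrt(2 + P) (N(P) = -9*sqrt(P + 2) = -9*sqrt(2 + P))
d(F) = -9*sqrt(2 + F)/F (d(F) = (-9*sqrt(2 + F))/F = -9*sqrt(2 + F)/F)
(486 + d(-5))/(76 + 149) = (486 - 9*sqrt(2 - 5)/(-5))/(76 + 149) = (486 - 9*(-1/5)*sqrt(-3))/225 = (486 - 9*(-1/5)*I*sqrt(3))*(1/225) = (486 + 9*I*sqrt(3)/5)*(1/225) = 54/25 + I*sqrt(3)/125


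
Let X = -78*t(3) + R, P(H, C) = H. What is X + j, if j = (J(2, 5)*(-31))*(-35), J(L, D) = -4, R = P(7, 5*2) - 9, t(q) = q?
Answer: -4576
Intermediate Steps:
R = -2 (R = 7 - 9 = -2)
j = -4340 (j = -4*(-31)*(-35) = 124*(-35) = -4340)
X = -236 (X = -78*3 - 2 = -234 - 2 = -236)
X + j = -236 - 4340 = -4576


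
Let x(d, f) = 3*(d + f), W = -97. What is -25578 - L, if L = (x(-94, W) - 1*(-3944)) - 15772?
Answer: -13177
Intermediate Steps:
x(d, f) = 3*d + 3*f
L = -12401 (L = ((3*(-94) + 3*(-97)) - 1*(-3944)) - 15772 = ((-282 - 291) + 3944) - 15772 = (-573 + 3944) - 15772 = 3371 - 15772 = -12401)
-25578 - L = -25578 - 1*(-12401) = -25578 + 12401 = -13177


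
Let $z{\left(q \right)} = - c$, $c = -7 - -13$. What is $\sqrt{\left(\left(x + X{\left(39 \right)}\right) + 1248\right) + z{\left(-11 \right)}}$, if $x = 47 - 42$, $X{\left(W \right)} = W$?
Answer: $\sqrt{1286} \approx 35.861$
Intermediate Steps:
$x = 5$
$c = 6$ ($c = -7 + \left(-2 + 15\right) = -7 + 13 = 6$)
$z{\left(q \right)} = -6$ ($z{\left(q \right)} = \left(-1\right) 6 = -6$)
$\sqrt{\left(\left(x + X{\left(39 \right)}\right) + 1248\right) + z{\left(-11 \right)}} = \sqrt{\left(\left(5 + 39\right) + 1248\right) - 6} = \sqrt{\left(44 + 1248\right) - 6} = \sqrt{1292 - 6} = \sqrt{1286}$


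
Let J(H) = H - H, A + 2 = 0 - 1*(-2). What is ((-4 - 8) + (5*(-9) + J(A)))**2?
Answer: 3249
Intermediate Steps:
A = 0 (A = -2 + (0 - 1*(-2)) = -2 + (0 + 2) = -2 + 2 = 0)
J(H) = 0
((-4 - 8) + (5*(-9) + J(A)))**2 = ((-4 - 8) + (5*(-9) + 0))**2 = (-12 + (-45 + 0))**2 = (-12 - 45)**2 = (-57)**2 = 3249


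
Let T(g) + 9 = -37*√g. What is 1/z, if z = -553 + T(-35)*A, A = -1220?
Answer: -I/(-10427*I + 45140*√35) ≈ 1.4598e-7 - 3.7389e-6*I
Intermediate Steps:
T(g) = -9 - 37*√g
z = 10427 + 45140*I*√35 (z = -553 + (-9 - 37*I*√35)*(-1220) = -553 + (10980 + 45140*I*√35) = 10427 + 45140*I*√35 ≈ 10427.0 + 2.6705e+5*I)
1/z = 1/(10427 + 45140*I*√35)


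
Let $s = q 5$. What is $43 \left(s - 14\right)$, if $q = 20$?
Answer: $3698$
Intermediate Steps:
$s = 100$ ($s = 20 \cdot 5 = 100$)
$43 \left(s - 14\right) = 43 \left(100 - 14\right) = 43 \cdot 86 = 3698$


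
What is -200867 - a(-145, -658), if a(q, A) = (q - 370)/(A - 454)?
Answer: -223364619/1112 ≈ -2.0087e+5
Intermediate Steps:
a(q, A) = (-370 + q)/(-454 + A)
-200867 - a(-145, -658) = -200867 - (-370 - 145)/(-454 - 658) = -200867 - (-515)/(-1112) = -200867 - (-1)*(-515)/1112 = -200867 - 1*515/1112 = -200867 - 515/1112 = -223364619/1112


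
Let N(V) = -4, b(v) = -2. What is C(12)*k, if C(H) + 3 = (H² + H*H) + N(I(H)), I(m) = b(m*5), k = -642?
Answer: -180402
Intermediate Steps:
I(m) = -2
C(H) = -7 + 2*H² (C(H) = -3 + ((H² + H*H) - 4) = -3 + ((H² + H²) - 4) = -3 + (2*H² - 4) = -3 + (-4 + 2*H²) = -7 + 2*H²)
C(12)*k = (-7 + 2*12²)*(-642) = (-7 + 2*144)*(-642) = (-7 + 288)*(-642) = 281*(-642) = -180402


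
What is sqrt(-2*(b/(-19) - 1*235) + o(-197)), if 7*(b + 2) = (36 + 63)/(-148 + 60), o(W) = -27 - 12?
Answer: sqrt(30479743)/266 ≈ 20.755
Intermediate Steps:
o(W) = -39
b = -121/56 (b = -2 + ((36 + 63)/(-148 + 60))/7 = -2 + (99/(-88))/7 = -2 + (99*(-1/88))/7 = -2 + (1/7)*(-9/8) = -2 - 9/56 = -121/56 ≈ -2.1607)
sqrt(-2*(b/(-19) - 1*235) + o(-197)) = sqrt(-2*(-121/56/(-19) - 1*235) - 39) = sqrt(-2*(-121/56*(-1/19) - 235) - 39) = sqrt(-2*(121/1064 - 235) - 39) = sqrt(-2*(-249919/1064) - 39) = sqrt(249919/532 - 39) = sqrt(229171/532) = sqrt(30479743)/266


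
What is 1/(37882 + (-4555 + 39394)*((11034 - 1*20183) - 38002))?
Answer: -1/1642655807 ≈ -6.0877e-10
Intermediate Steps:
1/(37882 + (-4555 + 39394)*((11034 - 1*20183) - 38002)) = 1/(37882 + 34839*((11034 - 20183) - 38002)) = 1/(37882 + 34839*(-9149 - 38002)) = 1/(37882 + 34839*(-47151)) = 1/(37882 - 1642693689) = 1/(-1642655807) = -1/1642655807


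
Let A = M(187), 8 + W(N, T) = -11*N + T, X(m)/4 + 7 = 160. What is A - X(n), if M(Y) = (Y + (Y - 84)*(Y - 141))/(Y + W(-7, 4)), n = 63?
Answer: -30839/52 ≈ -593.06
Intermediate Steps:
X(m) = 612 (X(m) = -28 + 4*160 = -28 + 640 = 612)
W(N, T) = -8 + T - 11*N (W(N, T) = -8 + (-11*N + T) = -8 + (T - 11*N) = -8 + T - 11*N)
M(Y) = (Y + (-141 + Y)*(-84 + Y))/(73 + Y) (M(Y) = (Y + (Y - 84)*(Y - 141))/(Y + (-8 + 4 - 11*(-7))) = (Y + (-84 + Y)*(-141 + Y))/(Y + (-8 + 4 + 77)) = (Y + (-141 + Y)*(-84 + Y))/(Y + 73) = (Y + (-141 + Y)*(-84 + Y))/(73 + Y))
A = 985/52 (A = (11844 + 187**2 - 224*187)/(73 + 187) = (11844 + 34969 - 41888)/260 = (1/260)*4925 = 985/52 ≈ 18.942)
A - X(n) = 985/52 - 1*612 = 985/52 - 612 = -30839/52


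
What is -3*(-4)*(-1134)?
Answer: -13608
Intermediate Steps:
-3*(-4)*(-1134) = 12*(-1134) = -13608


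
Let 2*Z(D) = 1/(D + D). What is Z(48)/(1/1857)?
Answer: 619/64 ≈ 9.6719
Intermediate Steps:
Z(D) = 1/(4*D) (Z(D) = 1/(2*(D + D)) = 1/(2*((2*D))) = (1/(2*D))/2 = 1/(4*D))
Z(48)/(1/1857) = ((1/4)/48)/(1/1857) = ((1/4)*(1/48))/(1/1857) = (1/192)*1857 = 619/64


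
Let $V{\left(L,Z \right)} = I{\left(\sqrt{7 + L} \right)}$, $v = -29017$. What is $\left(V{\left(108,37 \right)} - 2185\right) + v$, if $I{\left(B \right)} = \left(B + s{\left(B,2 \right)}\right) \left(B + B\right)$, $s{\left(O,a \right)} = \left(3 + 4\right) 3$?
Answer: $-30972 + 42 \sqrt{115} \approx -30522.0$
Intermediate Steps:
$s{\left(O,a \right)} = 21$ ($s{\left(O,a \right)} = 7 \cdot 3 = 21$)
$I{\left(B \right)} = 2 B \left(21 + B\right)$ ($I{\left(B \right)} = \left(B + 21\right) \left(B + B\right) = \left(21 + B\right) 2 B = 2 B \left(21 + B\right)$)
$V{\left(L,Z \right)} = 2 \sqrt{7 + L} \left(21 + \sqrt{7 + L}\right)$
$\left(V{\left(108,37 \right)} - 2185\right) + v = \left(\left(14 + 2 \cdot 108 + 42 \sqrt{7 + 108}\right) - 2185\right) - 29017 = \left(\left(14 + 216 + 42 \sqrt{115}\right) - 2185\right) - 29017 = \left(\left(230 + 42 \sqrt{115}\right) - 2185\right) - 29017 = \left(-1955 + 42 \sqrt{115}\right) - 29017 = -30972 + 42 \sqrt{115}$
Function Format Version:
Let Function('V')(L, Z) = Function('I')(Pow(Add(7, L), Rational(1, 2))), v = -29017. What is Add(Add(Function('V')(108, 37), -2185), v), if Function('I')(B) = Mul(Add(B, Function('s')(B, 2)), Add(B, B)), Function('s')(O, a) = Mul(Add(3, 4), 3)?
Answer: Add(-30972, Mul(42, Pow(115, Rational(1, 2)))) ≈ -30522.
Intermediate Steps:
Function('s')(O, a) = 21 (Function('s')(O, a) = Mul(7, 3) = 21)
Function('I')(B) = Mul(2, B, Add(21, B)) (Function('I')(B) = Mul(Add(B, 21), Add(B, B)) = Mul(Add(21, B), Mul(2, B)) = Mul(2, B, Add(21, B)))
Function('V')(L, Z) = Mul(2, Pow(Add(7, L), Rational(1, 2)), Add(21, Pow(Add(7, L), Rational(1, 2))))
Add(Add(Function('V')(108, 37), -2185), v) = Add(Add(Add(14, Mul(2, 108), Mul(42, Pow(Add(7, 108), Rational(1, 2)))), -2185), -29017) = Add(Add(Add(14, 216, Mul(42, Pow(115, Rational(1, 2)))), -2185), -29017) = Add(Add(Add(230, Mul(42, Pow(115, Rational(1, 2)))), -2185), -29017) = Add(Add(-1955, Mul(42, Pow(115, Rational(1, 2)))), -29017) = Add(-30972, Mul(42, Pow(115, Rational(1, 2))))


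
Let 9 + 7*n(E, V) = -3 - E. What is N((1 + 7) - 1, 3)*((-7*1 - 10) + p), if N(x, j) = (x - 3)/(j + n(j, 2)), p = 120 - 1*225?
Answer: -1708/3 ≈ -569.33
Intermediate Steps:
p = -105 (p = 120 - 225 = -105)
n(E, V) = -12/7 - E/7 (n(E, V) = -9/7 + (-3 - E)/7 = -9/7 + (-3/7 - E/7) = -12/7 - E/7)
N(x, j) = (-3 + x)/(-12/7 + 6*j/7) (N(x, j) = (x - 3)/(j + (-12/7 - j/7)) = (-3 + x)/(-12/7 + 6*j/7))
N((1 + 7) - 1, 3)*((-7*1 - 10) + p) = (7*(-3 + ((1 + 7) - 1))/(6*(-2 + 3)))*((-7*1 - 10) - 105) = ((7/6)*(-3 + (8 - 1))/1)*((-7 - 10) - 105) = ((7/6)*1*(-3 + 7))*(-17 - 105) = ((7/6)*1*4)*(-122) = (14/3)*(-122) = -1708/3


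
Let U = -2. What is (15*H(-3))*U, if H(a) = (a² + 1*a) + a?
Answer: -90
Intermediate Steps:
H(a) = a² + 2*a (H(a) = (a² + a) + a = (a + a²) + a = a² + 2*a)
(15*H(-3))*U = (15*(-3*(2 - 3)))*(-2) = (15*(-3*(-1)))*(-2) = (15*3)*(-2) = 45*(-2) = -90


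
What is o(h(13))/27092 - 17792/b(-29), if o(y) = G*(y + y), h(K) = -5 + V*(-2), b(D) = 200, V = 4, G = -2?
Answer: -1158679/13025 ≈ -88.958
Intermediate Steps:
h(K) = -13 (h(K) = -5 + 4*(-2) = -5 - 8 = -13)
o(y) = -4*y (o(y) = -2*(y + y) = -4*y)
o(h(13))/27092 - 17792/b(-29) = -4*(-13)/27092 - 17792/200 = 52*(1/27092) - 17792*1/200 = 1/521 - 2224/25 = -1158679/13025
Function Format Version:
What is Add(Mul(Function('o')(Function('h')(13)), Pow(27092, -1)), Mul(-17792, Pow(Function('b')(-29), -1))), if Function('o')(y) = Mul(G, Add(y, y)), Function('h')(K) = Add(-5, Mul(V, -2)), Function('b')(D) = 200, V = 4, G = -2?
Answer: Rational(-1158679, 13025) ≈ -88.958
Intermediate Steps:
Function('h')(K) = -13 (Function('h')(K) = Add(-5, Mul(4, -2)) = Add(-5, -8) = -13)
Function('o')(y) = Mul(-4, y) (Function('o')(y) = Mul(-2, Add(y, y)) = Mul(-2, Mul(2, y)) = Mul(-4, y))
Add(Mul(Function('o')(Function('h')(13)), Pow(27092, -1)), Mul(-17792, Pow(Function('b')(-29), -1))) = Add(Mul(Mul(-4, -13), Pow(27092, -1)), Mul(-17792, Pow(200, -1))) = Add(Mul(52, Rational(1, 27092)), Mul(-17792, Rational(1, 200))) = Add(Rational(1, 521), Rational(-2224, 25)) = Rational(-1158679, 13025)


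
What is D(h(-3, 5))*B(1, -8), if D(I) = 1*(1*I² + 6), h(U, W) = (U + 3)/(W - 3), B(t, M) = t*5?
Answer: 30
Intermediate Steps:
B(t, M) = 5*t
h(U, W) = (3 + U)/(-3 + W)
D(I) = 6 + I² (D(I) = 1*(I² + 6) = 1*(6 + I²) = 6 + I²)
D(h(-3, 5))*B(1, -8) = (6 + ((3 - 3)/(-3 + 5))²)*(5*1) = (6 + (0/2)²)*5 = (6 + ((½)*0)²)*5 = (6 + 0²)*5 = (6 + 0)*5 = 6*5 = 30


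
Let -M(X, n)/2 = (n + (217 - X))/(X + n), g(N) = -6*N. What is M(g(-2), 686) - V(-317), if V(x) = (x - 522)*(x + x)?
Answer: -185643065/349 ≈ -5.3193e+5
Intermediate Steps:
V(x) = 2*x*(-522 + x) (V(x) = (-522 + x)*(2*x) = 2*x*(-522 + x))
M(X, n) = -2*(217 + n - X)/(X + n) (M(X, n) = -2*(n + (217 - X))/(X + n) = -2*(217 + n - X)/(X + n))
M(g(-2), 686) - V(-317) = 2*(-217 - 6*(-2) - 1*686)/(-6*(-2) + 686) - 2*(-317)*(-522 - 317) = 2*(-217 + 12 - 686)/(12 + 686) - 2*(-317)*(-839) = 2*(-891)/698 - 1*531926 = 2*(1/698)*(-891) - 531926 = -891/349 - 531926 = -185643065/349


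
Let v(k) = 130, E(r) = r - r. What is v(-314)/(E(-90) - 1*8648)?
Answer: -65/4324 ≈ -0.015032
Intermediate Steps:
E(r) = 0
v(-314)/(E(-90) - 1*8648) = 130/(0 - 1*8648) = 130/(0 - 8648) = 130/(-8648) = 130*(-1/8648) = -65/4324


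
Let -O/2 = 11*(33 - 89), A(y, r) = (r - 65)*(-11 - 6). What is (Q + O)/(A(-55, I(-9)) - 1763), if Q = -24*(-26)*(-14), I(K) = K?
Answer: 7504/505 ≈ 14.859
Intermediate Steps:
A(y, r) = 1105 - 17*r (A(y, r) = (-65 + r)*(-17) = 1105 - 17*r)
O = 1232 (O = -22*(33 - 89) = -22*(-56) = -2*(-616) = 1232)
Q = -8736 (Q = 624*(-14) = -8736)
(Q + O)/(A(-55, I(-9)) - 1763) = (-8736 + 1232)/((1105 - 17*(-9)) - 1763) = -7504/((1105 + 153) - 1763) = -7504/(1258 - 1763) = -7504/(-505) = -7504*(-1/505) = 7504/505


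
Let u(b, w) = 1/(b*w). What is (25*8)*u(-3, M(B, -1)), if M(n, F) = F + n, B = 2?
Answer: -200/3 ≈ -66.667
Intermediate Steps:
u(b, w) = 1/(b*w)
(25*8)*u(-3, M(B, -1)) = (25*8)*(1/((-3)*(-1 + 2))) = 200*(-⅓/1) = 200*(-⅓*1) = 200*(-⅓) = -200/3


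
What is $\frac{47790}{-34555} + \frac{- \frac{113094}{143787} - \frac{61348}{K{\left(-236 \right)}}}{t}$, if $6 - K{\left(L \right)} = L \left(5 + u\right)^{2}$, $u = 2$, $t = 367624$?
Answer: $- \frac{243566650168525279}{176111002376480990} \approx -1.383$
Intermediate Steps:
$K{\left(L \right)} = 6 - 49 L$ ($K{\left(L \right)} = 6 - L \left(5 + 2\right)^{2} = 6 - L 7^{2} = 6 - L 49 = 6 - 49 L$)
$\frac{47790}{-34555} + \frac{- \frac{113094}{143787} - \frac{61348}{K{\left(-236 \right)}}}{t} = \frac{47790}{-34555} + \frac{- \frac{113094}{143787} - \frac{61348}{6 - -11564}}{367624} = 47790 \left(- \frac{1}{34555}\right) + \left(\left(-113094\right) \frac{1}{143787} - \frac{61348}{6 + 11564}\right) \frac{1}{367624} = - \frac{9558}{6911} + \left(- \frac{37698}{47929} - \frac{61348}{11570}\right) \frac{1}{367624} = - \frac{9558}{6911} + \left(- \frac{37698}{47929} - \frac{30674}{5785}\right) \frac{1}{367624} = - \frac{9558}{6911} - \frac{422064269}{25482709069090} = - \frac{243566650168525279}{176111002376480990}$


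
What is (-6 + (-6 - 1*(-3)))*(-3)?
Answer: 27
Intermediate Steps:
(-6 + (-6 - 1*(-3)))*(-3) = (-6 + (-6 + 3))*(-3) = (-6 - 3)*(-3) = -9*(-3) = 27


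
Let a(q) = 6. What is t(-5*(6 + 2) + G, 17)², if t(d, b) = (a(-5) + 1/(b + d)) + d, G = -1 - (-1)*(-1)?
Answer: 811801/625 ≈ 1298.9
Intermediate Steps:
G = -2 (G = -1 - 1*1 = -1 - 1 = -2)
t(d, b) = 6 + d + 1/(b + d) (t(d, b) = (6 + 1/(b + d)) + d = 6 + d + 1/(b + d))
t(-5*(6 + 2) + G, 17)² = ((1 + (-5*(6 + 2) - 2)² + 6*17 + 6*(-5*(6 + 2) - 2) + 17*(-5*(6 + 2) - 2))/(17 + (-5*(6 + 2) - 2)))² = ((1 + (-5*8 - 2)² + 102 + 6*(-5*8 - 2) + 17*(-5*8 - 2))/(17 + (-5*8 - 2)))² = ((1 + (-40 - 2)² + 102 + 6*(-40 - 2) + 17*(-40 - 2))/(17 + (-40 - 2)))² = ((1 + (-42)² + 102 + 6*(-42) + 17*(-42))/(17 - 42))² = ((1 + 1764 + 102 - 252 - 714)/(-25))² = (-1/25*901)² = (-901/25)² = 811801/625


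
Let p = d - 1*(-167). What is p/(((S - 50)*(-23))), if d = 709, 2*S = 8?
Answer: 438/529 ≈ 0.82798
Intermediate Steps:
S = 4 (S = (1/2)*8 = 4)
p = 876 (p = 709 - 1*(-167) = 709 + 167 = 876)
p/(((S - 50)*(-23))) = 876/(((4 - 50)*(-23))) = 876/((-46*(-23))) = 876/1058 = 876*(1/1058) = 438/529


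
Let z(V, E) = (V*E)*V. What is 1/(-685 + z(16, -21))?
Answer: -1/6061 ≈ -0.00016499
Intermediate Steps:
z(V, E) = E*V² (z(V, E) = (E*V)*V = E*V²)
1/(-685 + z(16, -21)) = 1/(-685 - 21*16²) = 1/(-685 - 21*256) = 1/(-685 - 5376) = 1/(-6061) = -1/6061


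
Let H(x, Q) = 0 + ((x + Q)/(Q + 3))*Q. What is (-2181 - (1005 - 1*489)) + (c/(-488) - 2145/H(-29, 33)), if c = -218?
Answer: -800699/244 ≈ -3281.6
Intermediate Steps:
H(x, Q) = Q*(Q + x)/(3 + Q) (H(x, Q) = 0 + ((Q + x)/(3 + Q))*Q = 0 + Q*(Q + x)/(3 + Q) = Q*(Q + x)/(3 + Q))
(-2181 - (1005 - 1*489)) + (c/(-488) - 2145/H(-29, 33)) = (-2181 - (1005 - 1*489)) + (-218/(-488) - 2145*(3 + 33)/(33*(33 - 29))) = (-2181 - (1005 - 489)) + (-218*(-1/488) - 2145/(33*4/36)) = (-2181 - 1*516) + (109/244 - 2145/(33*(1/36)*4)) = (-2181 - 516) + (109/244 - 2145/11/3) = -2697 + (109/244 - 2145*3/11) = -2697 + (109/244 - 585) = -2697 - 142631/244 = -800699/244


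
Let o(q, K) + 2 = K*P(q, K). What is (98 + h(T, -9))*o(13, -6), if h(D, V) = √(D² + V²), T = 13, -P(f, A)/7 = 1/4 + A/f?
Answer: -13867/13 - 1415*√10/26 ≈ -1238.8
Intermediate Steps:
P(f, A) = -7/4 - 7*A/f (P(f, A) = -7*(1/4 + A/f) = -7*(1*(¼) + A/f) = -7*(¼ + A/f) = -7/4 - 7*A/f)
o(q, K) = -2 + K*(-7/4 - 7*K/q)
(98 + h(T, -9))*o(13, -6) = (98 + √(13² + (-9)²))*(-2 - 7/4*(-6) - 7*(-6)²/13) = (98 + √(169 + 81))*(-2 + 21/2 - 7*36*1/13) = (98 + √250)*(-2 + 21/2 - 252/13) = (98 + 5*√10)*(-283/26) = -13867/13 - 1415*√10/26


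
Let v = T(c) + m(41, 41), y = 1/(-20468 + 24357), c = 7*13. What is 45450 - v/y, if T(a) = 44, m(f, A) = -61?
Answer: 111563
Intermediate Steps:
c = 91
y = 1/3889 ≈ 0.00025714
v = -17 (v = 44 - 61 = -17)
45450 - v/y = 45450 - (-17)/1/3889 = 45450 - (-17)*3889 = 45450 - 1*(-66113) = 45450 + 66113 = 111563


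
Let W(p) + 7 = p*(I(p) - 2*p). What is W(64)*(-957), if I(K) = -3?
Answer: 8030187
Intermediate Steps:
W(p) = -7 + p*(-3 - 2*p)
W(64)*(-957) = (-7 - 3*64 - 2*64²)*(-957) = (-7 - 192 - 2*4096)*(-957) = (-7 - 192 - 8192)*(-957) = -8391*(-957) = 8030187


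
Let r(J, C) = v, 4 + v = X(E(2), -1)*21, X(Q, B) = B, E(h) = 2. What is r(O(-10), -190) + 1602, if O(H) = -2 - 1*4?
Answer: 1577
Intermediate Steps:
O(H) = -6 (O(H) = -2 - 4 = -6)
v = -25 (v = -4 - 1*21 = -4 - 21 = -25)
r(J, C) = -25
r(O(-10), -190) + 1602 = -25 + 1602 = 1577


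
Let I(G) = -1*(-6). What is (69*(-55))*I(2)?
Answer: -22770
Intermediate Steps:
I(G) = 6
(69*(-55))*I(2) = (69*(-55))*6 = -3795*6 = -22770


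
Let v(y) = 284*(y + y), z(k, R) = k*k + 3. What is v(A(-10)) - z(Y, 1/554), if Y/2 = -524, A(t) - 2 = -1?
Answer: -1097739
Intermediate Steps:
A(t) = 1 (A(t) = 2 - 1 = 1)
Y = -1048 (Y = 2*(-524) = -1048)
z(k, R) = 3 + k² (z(k, R) = k² + 3 = 3 + k²)
v(y) = 568*y (v(y) = 284*(2*y) = 568*y)
v(A(-10)) - z(Y, 1/554) = 568*1 - (3 + (-1048)²) = 568 - (3 + 1098304) = 568 - 1*1098307 = 568 - 1098307 = -1097739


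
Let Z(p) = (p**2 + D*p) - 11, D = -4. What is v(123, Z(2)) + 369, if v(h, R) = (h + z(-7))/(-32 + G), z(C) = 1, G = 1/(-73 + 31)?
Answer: 491097/1345 ≈ 365.13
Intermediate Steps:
G = -1/42 (G = 1/(-42) = -1/42 ≈ -0.023810)
Z(p) = -11 + p**2 - 4*p (Z(p) = (p**2 - 4*p) - 11 = -11 + p**2 - 4*p)
v(h, R) = -42/1345 - 42*h/1345 (v(h, R) = (h + 1)/(-32 - 1/42) = (1 + h)/(-1345/42) = (1 + h)*(-42/1345) = -42/1345 - 42*h/1345)
v(123, Z(2)) + 369 = (-42/1345 - 42/1345*123) + 369 = (-42/1345 - 5166/1345) + 369 = -5208/1345 + 369 = 491097/1345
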